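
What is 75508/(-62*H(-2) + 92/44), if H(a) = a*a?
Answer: -830588/2705 ≈ -307.06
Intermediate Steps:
H(a) = a**2
75508/(-62*H(-2) + 92/44) = 75508/(-62*(-2)**2 + 92/44) = 75508/(-62*4 + 92*(1/44)) = 75508/(-248 + 23/11) = 75508/(-2705/11) = 75508*(-11/2705) = -830588/2705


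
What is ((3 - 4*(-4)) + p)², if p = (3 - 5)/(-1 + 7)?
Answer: 3136/9 ≈ 348.44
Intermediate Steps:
p = -⅓ (p = -2/6 = -2*⅙ = -⅓ ≈ -0.33333)
((3 - 4*(-4)) + p)² = ((3 - 4*(-4)) - ⅓)² = ((3 + 16) - ⅓)² = (19 - ⅓)² = (56/3)² = 3136/9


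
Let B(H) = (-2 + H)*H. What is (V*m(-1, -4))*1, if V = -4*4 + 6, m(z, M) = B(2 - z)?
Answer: -30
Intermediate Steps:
B(H) = H*(-2 + H)
m(z, M) = -z*(2 - z) (m(z, M) = (2 - z)*(-2 + (2 - z)) = (2 - z)*(-z) = -z*(2 - z))
V = -10 (V = -16 + 6 = -10)
(V*m(-1, -4))*1 = -(-10)*(-2 - 1)*1 = -(-10)*(-3)*1 = -10*3*1 = -30*1 = -30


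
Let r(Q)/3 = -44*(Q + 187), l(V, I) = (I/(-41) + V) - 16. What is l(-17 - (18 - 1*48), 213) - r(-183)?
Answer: 21312/41 ≈ 519.80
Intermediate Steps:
l(V, I) = -16 + V - I/41 (l(V, I) = (I*(-1/41) + V) - 16 = (-I/41 + V) - 16 = (V - I/41) - 16 = -16 + V - I/41)
r(Q) = -24684 - 132*Q (r(Q) = 3*(-44*(Q + 187)) = 3*(-44*(187 + Q)) = 3*(-8228 - 44*Q) = -24684 - 132*Q)
l(-17 - (18 - 1*48), 213) - r(-183) = (-16 + (-17 - (18 - 1*48)) - 1/41*213) - (-24684 - 132*(-183)) = (-16 + (-17 - (18 - 48)) - 213/41) - (-24684 + 24156) = (-16 + (-17 - 1*(-30)) - 213/41) - 1*(-528) = (-16 + (-17 + 30) - 213/41) + 528 = (-16 + 13 - 213/41) + 528 = -336/41 + 528 = 21312/41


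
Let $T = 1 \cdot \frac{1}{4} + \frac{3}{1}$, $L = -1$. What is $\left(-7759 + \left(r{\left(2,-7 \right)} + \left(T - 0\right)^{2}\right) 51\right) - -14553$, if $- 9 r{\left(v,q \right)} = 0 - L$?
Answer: $\frac{351697}{48} \approx 7327.0$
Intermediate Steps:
$r{\left(v,q \right)} = - \frac{1}{9}$ ($r{\left(v,q \right)} = - \frac{0 - -1}{9} = - \frac{0 + 1}{9} = \left(- \frac{1}{9}\right) 1 = - \frac{1}{9}$)
$T = \frac{13}{4}$ ($T = 1 \cdot \frac{1}{4} + 3 \cdot 1 = \frac{1}{4} + 3 = \frac{13}{4} \approx 3.25$)
$\left(-7759 + \left(r{\left(2,-7 \right)} + \left(T - 0\right)^{2}\right) 51\right) - -14553 = \left(-7759 + \left(- \frac{1}{9} + \left(\frac{13}{4} - 0\right)^{2}\right) 51\right) - -14553 = \left(-7759 + \left(- \frac{1}{9} + \left(\frac{13}{4} + \left(-1 + 1\right)\right)^{2}\right) 51\right) + 14553 = \left(-7759 + \left(- \frac{1}{9} + \left(\frac{13}{4} + 0\right)^{2}\right) 51\right) + 14553 = \left(-7759 + \left(- \frac{1}{9} + \left(\frac{13}{4}\right)^{2}\right) 51\right) + 14553 = \left(-7759 + \left(- \frac{1}{9} + \frac{169}{16}\right) 51\right) + 14553 = \left(-7759 + \frac{1505}{144} \cdot 51\right) + 14553 = \left(-7759 + \frac{25585}{48}\right) + 14553 = - \frac{346847}{48} + 14553 = \frac{351697}{48}$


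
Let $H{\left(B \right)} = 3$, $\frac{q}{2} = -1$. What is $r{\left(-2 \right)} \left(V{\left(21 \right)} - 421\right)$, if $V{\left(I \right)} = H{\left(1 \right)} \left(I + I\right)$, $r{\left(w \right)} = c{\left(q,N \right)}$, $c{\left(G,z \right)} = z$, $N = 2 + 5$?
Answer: $-2065$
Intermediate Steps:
$N = 7$
$q = -2$ ($q = 2 \left(-1\right) = -2$)
$r{\left(w \right)} = 7$
$V{\left(I \right)} = 6 I$ ($V{\left(I \right)} = 3 \left(I + I\right) = 3 \cdot 2 I = 6 I$)
$r{\left(-2 \right)} \left(V{\left(21 \right)} - 421\right) = 7 \left(6 \cdot 21 - 421\right) = 7 \left(126 - 421\right) = 7 \left(-295\right) = -2065$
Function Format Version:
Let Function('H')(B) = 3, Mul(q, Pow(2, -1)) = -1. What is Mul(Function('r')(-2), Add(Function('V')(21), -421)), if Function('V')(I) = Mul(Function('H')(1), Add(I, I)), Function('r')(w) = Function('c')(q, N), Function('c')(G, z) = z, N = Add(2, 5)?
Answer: -2065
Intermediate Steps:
N = 7
q = -2 (q = Mul(2, -1) = -2)
Function('r')(w) = 7
Function('V')(I) = Mul(6, I) (Function('V')(I) = Mul(3, Add(I, I)) = Mul(3, Mul(2, I)) = Mul(6, I))
Mul(Function('r')(-2), Add(Function('V')(21), -421)) = Mul(7, Add(Mul(6, 21), -421)) = Mul(7, Add(126, -421)) = Mul(7, -295) = -2065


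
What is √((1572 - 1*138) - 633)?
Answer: 3*√89 ≈ 28.302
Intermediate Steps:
√((1572 - 1*138) - 633) = √((1572 - 138) - 633) = √(1434 - 633) = √801 = 3*√89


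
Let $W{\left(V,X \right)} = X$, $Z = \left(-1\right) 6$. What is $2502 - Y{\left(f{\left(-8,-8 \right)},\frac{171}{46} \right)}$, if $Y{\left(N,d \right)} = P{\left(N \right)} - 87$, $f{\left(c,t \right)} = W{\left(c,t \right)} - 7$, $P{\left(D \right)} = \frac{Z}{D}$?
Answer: $\frac{12943}{5} \approx 2588.6$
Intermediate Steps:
$Z = -6$
$P{\left(D \right)} = - \frac{6}{D}$
$f{\left(c,t \right)} = -7 + t$ ($f{\left(c,t \right)} = t - 7 = -7 + t$)
$Y{\left(N,d \right)} = -87 - \frac{6}{N}$ ($Y{\left(N,d \right)} = - \frac{6}{N} - 87 = -87 - \frac{6}{N}$)
$2502 - Y{\left(f{\left(-8,-8 \right)},\frac{171}{46} \right)} = 2502 - \left(-87 - \frac{6}{-7 - 8}\right) = 2502 - \left(-87 - \frac{6}{-15}\right) = 2502 - \left(-87 - - \frac{2}{5}\right) = 2502 - \left(-87 + \frac{2}{5}\right) = 2502 - - \frac{433}{5} = 2502 + \frac{433}{5} = \frac{12943}{5}$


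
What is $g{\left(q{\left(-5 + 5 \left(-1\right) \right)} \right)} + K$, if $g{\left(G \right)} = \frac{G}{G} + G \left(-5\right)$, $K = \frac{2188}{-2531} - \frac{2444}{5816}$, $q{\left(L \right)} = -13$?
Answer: $\frac{238157091}{3680074} \approx 64.715$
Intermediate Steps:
$K = - \frac{4727793}{3680074}$ ($K = 2188 \left(- \frac{1}{2531}\right) - \frac{611}{1454} = - \frac{2188}{2531} - \frac{611}{1454} = - \frac{4727793}{3680074} \approx -1.2847$)
$g{\left(G \right)} = 1 - 5 G$
$g{\left(q{\left(-5 + 5 \left(-1\right) \right)} \right)} + K = \left(1 - -65\right) - \frac{4727793}{3680074} = \left(1 + 65\right) - \frac{4727793}{3680074} = 66 - \frac{4727793}{3680074} = \frac{238157091}{3680074}$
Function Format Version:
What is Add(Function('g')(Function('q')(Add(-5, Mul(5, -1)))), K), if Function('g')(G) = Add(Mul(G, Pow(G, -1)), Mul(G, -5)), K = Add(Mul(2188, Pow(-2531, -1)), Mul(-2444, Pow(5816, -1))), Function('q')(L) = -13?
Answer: Rational(238157091, 3680074) ≈ 64.715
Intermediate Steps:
K = Rational(-4727793, 3680074) (K = Add(Mul(2188, Rational(-1, 2531)), Mul(-2444, Rational(1, 5816))) = Add(Rational(-2188, 2531), Rational(-611, 1454)) = Rational(-4727793, 3680074) ≈ -1.2847)
Function('g')(G) = Add(1, Mul(-5, G))
Add(Function('g')(Function('q')(Add(-5, Mul(5, -1)))), K) = Add(Add(1, Mul(-5, -13)), Rational(-4727793, 3680074)) = Add(Add(1, 65), Rational(-4727793, 3680074)) = Add(66, Rational(-4727793, 3680074)) = Rational(238157091, 3680074)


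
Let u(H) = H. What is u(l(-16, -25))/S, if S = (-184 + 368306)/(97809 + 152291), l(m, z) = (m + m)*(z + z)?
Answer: 200080000/184061 ≈ 1087.0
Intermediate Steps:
l(m, z) = 4*m*z (l(m, z) = (2*m)*(2*z) = 4*m*z)
S = 184061/125050 (S = 368122/250100 = 368122*(1/250100) = 184061/125050 ≈ 1.4719)
u(l(-16, -25))/S = (4*(-16)*(-25))/(184061/125050) = 1600*(125050/184061) = 200080000/184061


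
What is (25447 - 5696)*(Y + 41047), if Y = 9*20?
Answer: 814274477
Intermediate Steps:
Y = 180
(25447 - 5696)*(Y + 41047) = (25447 - 5696)*(180 + 41047) = 19751*41227 = 814274477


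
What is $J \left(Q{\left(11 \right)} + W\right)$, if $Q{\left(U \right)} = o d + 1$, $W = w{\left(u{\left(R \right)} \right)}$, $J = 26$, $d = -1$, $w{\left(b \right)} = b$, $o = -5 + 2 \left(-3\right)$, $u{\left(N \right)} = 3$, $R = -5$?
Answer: $390$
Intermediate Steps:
$o = -11$ ($o = -5 - 6 = -11$)
$W = 3$
$Q{\left(U \right)} = 12$ ($Q{\left(U \right)} = \left(-11\right) \left(-1\right) + 1 = 11 + 1 = 12$)
$J \left(Q{\left(11 \right)} + W\right) = 26 \left(12 + 3\right) = 26 \cdot 15 = 390$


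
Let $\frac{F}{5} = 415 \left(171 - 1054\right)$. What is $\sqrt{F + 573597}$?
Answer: $2 i \sqrt{314657} \approx 1121.9 i$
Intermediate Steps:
$F = -1832225$ ($F = 5 \cdot 415 \left(171 - 1054\right) = 5 \cdot 415 \left(-883\right) = 5 \left(-366445\right) = -1832225$)
$\sqrt{F + 573597} = \sqrt{-1832225 + 573597} = \sqrt{-1258628} = 2 i \sqrt{314657}$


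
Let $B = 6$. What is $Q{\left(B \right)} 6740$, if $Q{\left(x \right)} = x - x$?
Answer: $0$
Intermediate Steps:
$Q{\left(x \right)} = 0$
$Q{\left(B \right)} 6740 = 0 \cdot 6740 = 0$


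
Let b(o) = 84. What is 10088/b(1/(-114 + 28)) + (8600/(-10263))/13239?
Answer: 114222880918/951102999 ≈ 120.10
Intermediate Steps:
10088/b(1/(-114 + 28)) + (8600/(-10263))/13239 = 10088/84 + (8600/(-10263))/13239 = 10088*(1/84) + (8600*(-1/10263))*(1/13239) = 2522/21 - 8600/10263*1/13239 = 2522/21 - 8600/135871857 = 114222880918/951102999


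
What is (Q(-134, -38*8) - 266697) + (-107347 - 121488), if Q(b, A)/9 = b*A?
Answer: -128908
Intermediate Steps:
Q(b, A) = 9*A*b (Q(b, A) = 9*(b*A) = 9*(A*b) = 9*A*b)
(Q(-134, -38*8) - 266697) + (-107347 - 121488) = (9*(-38*8)*(-134) - 266697) + (-107347 - 121488) = (9*(-304)*(-134) - 266697) - 228835 = (366624 - 266697) - 228835 = 99927 - 228835 = -128908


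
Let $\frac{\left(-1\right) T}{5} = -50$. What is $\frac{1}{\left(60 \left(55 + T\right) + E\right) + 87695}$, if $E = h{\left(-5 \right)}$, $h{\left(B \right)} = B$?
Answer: $\frac{1}{105990} \approx 9.4349 \cdot 10^{-6}$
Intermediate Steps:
$T = 250$ ($T = \left(-5\right) \left(-50\right) = 250$)
$E = -5$
$\frac{1}{\left(60 \left(55 + T\right) + E\right) + 87695} = \frac{1}{\left(60 \left(55 + 250\right) - 5\right) + 87695} = \frac{1}{\left(60 \cdot 305 - 5\right) + 87695} = \frac{1}{\left(18300 - 5\right) + 87695} = \frac{1}{18295 + 87695} = \frac{1}{105990}$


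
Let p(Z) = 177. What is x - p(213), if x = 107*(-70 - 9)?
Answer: -8630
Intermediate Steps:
x = -8453 (x = 107*(-79) = -8453)
x - p(213) = -8453 - 1*177 = -8453 - 177 = -8630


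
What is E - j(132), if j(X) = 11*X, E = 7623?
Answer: 6171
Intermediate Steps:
E - j(132) = 7623 - 11*132 = 7623 - 1*1452 = 7623 - 1452 = 6171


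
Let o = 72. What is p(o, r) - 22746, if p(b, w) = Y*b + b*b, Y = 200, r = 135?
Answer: -3162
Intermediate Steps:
p(b, w) = b² + 200*b (p(b, w) = 200*b + b*b = 200*b + b² = b² + 200*b)
p(o, r) - 22746 = 72*(200 + 72) - 22746 = 72*272 - 22746 = 19584 - 22746 = -3162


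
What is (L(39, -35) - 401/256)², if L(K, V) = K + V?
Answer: 388129/65536 ≈ 5.9224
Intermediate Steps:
(L(39, -35) - 401/256)² = ((39 - 35) - 401/256)² = (4 - 401*1/256)² = (4 - 401/256)² = (623/256)² = 388129/65536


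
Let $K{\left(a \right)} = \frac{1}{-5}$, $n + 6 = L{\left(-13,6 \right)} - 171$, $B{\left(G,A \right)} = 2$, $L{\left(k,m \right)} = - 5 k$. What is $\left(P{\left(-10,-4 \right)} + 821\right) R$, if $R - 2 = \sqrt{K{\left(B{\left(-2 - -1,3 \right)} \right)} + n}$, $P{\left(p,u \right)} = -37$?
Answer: $1568 + \frac{784 i \sqrt{2805}}{5} \approx 1568.0 + 8304.5 i$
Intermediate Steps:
$n = -112$ ($n = -6 - 106 = -112$)
$K{\left(a \right)} = - \frac{1}{5}$
$R = 2 + \frac{i \sqrt{2805}}{5}$ ($R = 2 + \sqrt{- \frac{1}{5} - 112} = 2 + \sqrt{- \frac{561}{5}} = 2 + \frac{i \sqrt{2805}}{5} \approx 2.0 + 10.592 i$)
$\left(P{\left(-10,-4 \right)} + 821\right) R = \left(-37 + 821\right) \left(2 + \frac{i \sqrt{2805}}{5}\right) = 784 \left(2 + \frac{i \sqrt{2805}}{5}\right) = 1568 + \frac{784 i \sqrt{2805}}{5}$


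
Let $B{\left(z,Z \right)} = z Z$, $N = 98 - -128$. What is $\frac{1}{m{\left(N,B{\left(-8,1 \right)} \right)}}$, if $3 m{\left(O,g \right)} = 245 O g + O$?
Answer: $- \frac{1}{147578} \approx -6.7761 \cdot 10^{-6}$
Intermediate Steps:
$N = 226$ ($N = 98 + 128 = 226$)
$B{\left(z,Z \right)} = Z z$
$m{\left(O,g \right)} = \frac{O}{3} + \frac{245 O g}{3}$ ($m{\left(O,g \right)} = \frac{245 O g + O}{3} = \frac{O + 245 O g}{3} = \frac{O}{3} + \frac{245 O g}{3}$)
$\frac{1}{m{\left(N,B{\left(-8,1 \right)} \right)}} = \frac{1}{\frac{1}{3} \cdot 226 \left(1 + 245 \cdot 1 \left(-8\right)\right)} = \frac{1}{\frac{1}{3} \cdot 226 \left(1 + 245 \left(-8\right)\right)} = \frac{1}{\frac{1}{3} \cdot 226 \left(1 - 1960\right)} = \frac{1}{\frac{1}{3} \cdot 226 \left(-1959\right)} = \frac{1}{-147578} = - \frac{1}{147578}$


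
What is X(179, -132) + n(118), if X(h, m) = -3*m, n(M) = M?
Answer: 514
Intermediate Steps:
X(179, -132) + n(118) = -3*(-132) + 118 = 396 + 118 = 514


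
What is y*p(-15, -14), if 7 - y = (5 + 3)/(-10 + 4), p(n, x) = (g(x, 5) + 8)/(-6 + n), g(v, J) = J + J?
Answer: -50/7 ≈ -7.1429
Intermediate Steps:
g(v, J) = 2*J
p(n, x) = 18/(-6 + n) (p(n, x) = (2*5 + 8)/(-6 + n) = (10 + 8)/(-6 + n) = 18/(-6 + n))
y = 25/3 (y = 7 - (5 + 3)/(-10 + 4) = 7 - 8/(-6) = 7 - 8*(-1)/6 = 7 - 1*(-4/3) = 7 + 4/3 = 25/3 ≈ 8.3333)
y*p(-15, -14) = 25*(18/(-6 - 15))/3 = 25*(18/(-21))/3 = 25*(18*(-1/21))/3 = (25/3)*(-6/7) = -50/7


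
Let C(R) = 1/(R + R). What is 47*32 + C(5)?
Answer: 15041/10 ≈ 1504.1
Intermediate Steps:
C(R) = 1/(2*R)
47*32 + C(5) = 47*32 + (½)/5 = 1504 + (½)*(⅕) = 1504 + ⅒ = 15041/10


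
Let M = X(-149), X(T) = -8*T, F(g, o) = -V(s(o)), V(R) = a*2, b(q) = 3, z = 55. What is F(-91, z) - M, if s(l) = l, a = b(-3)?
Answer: -1198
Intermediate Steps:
a = 3
V(R) = 6 (V(R) = 3*2 = 6)
F(g, o) = -6 (F(g, o) = -1*6 = -6)
M = 1192 (M = -8*(-149) = 1192)
F(-91, z) - M = -6 - 1*1192 = -6 - 1192 = -1198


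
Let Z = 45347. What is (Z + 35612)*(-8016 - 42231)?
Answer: -4067946873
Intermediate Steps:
(Z + 35612)*(-8016 - 42231) = (45347 + 35612)*(-8016 - 42231) = 80959*(-50247) = -4067946873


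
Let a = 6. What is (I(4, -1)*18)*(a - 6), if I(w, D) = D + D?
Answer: 0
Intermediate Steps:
I(w, D) = 2*D
(I(4, -1)*18)*(a - 6) = ((2*(-1))*18)*(6 - 6) = -2*18*0 = -36*0 = 0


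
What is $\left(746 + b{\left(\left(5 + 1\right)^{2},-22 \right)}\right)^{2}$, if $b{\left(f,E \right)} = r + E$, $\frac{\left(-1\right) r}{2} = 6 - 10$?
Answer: $535824$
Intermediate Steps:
$r = 8$ ($r = - 2 \left(6 - 10\right) = \left(-2\right) \left(-4\right) = 8$)
$b{\left(f,E \right)} = 8 + E$
$\left(746 + b{\left(\left(5 + 1\right)^{2},-22 \right)}\right)^{2} = \left(746 + \left(8 - 22\right)\right)^{2} = \left(746 - 14\right)^{2} = 732^{2} = 535824$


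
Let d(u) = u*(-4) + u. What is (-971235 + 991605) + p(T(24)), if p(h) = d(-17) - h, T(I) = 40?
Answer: 20381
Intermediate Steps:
d(u) = -3*u (d(u) = -4*u + u = -3*u)
p(h) = 51 - h (p(h) = -3*(-17) - h = 51 - h)
(-971235 + 991605) + p(T(24)) = (-971235 + 991605) + (51 - 1*40) = 20370 + (51 - 40) = 20370 + 11 = 20381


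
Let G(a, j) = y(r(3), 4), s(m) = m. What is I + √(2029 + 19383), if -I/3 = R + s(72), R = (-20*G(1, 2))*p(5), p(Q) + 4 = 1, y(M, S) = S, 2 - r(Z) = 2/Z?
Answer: -936 + 2*√5353 ≈ -789.67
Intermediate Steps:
r(Z) = 2 - 2/Z
p(Q) = -3 (p(Q) = -4 + 1 = -3)
G(a, j) = 4
R = 240 (R = -20*4*(-3) = -80*(-3) = 240)
I = -936 (I = -3*(240 + 72) = -3*312 = -936)
I + √(2029 + 19383) = -936 + √(2029 + 19383) = -936 + √21412 = -936 + 2*√5353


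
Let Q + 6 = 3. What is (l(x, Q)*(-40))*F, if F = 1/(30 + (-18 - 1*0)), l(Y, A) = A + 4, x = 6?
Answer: -10/3 ≈ -3.3333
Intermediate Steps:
Q = -3 (Q = -6 + 3 = -3)
l(Y, A) = 4 + A
F = 1/12 (F = 1/(30 + (-18 + 0)) = 1/(30 - 18) = 1/12 ≈ 0.083333)
(l(x, Q)*(-40))*F = ((4 - 3)*(-40))*(1/12) = (1*(-40))*(1/12) = -40*1/12 = -10/3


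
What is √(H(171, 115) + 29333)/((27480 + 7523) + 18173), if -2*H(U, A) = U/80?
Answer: √46931090/2127040 ≈ 0.0032207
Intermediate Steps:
H(U, A) = -U/160 (H(U, A) = -U/(2*80) = -U/160)
√(H(171, 115) + 29333)/((27480 + 7523) + 18173) = √(-1/160*171 + 29333)/((27480 + 7523) + 18173) = √(-171/160 + 29333)/(35003 + 18173) = √(4693109/160)/53176 = (√46931090/40)*(1/53176) = √46931090/2127040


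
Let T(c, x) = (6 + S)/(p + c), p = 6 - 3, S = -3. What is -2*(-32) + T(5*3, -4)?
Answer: 385/6 ≈ 64.167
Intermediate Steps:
p = 3
T(c, x) = 3/(3 + c) (T(c, x) = (6 - 3)/(3 + c) = 3/(3 + c))
-2*(-32) + T(5*3, -4) = -2*(-32) + 3/(3 + 5*3) = 64 + 3/(3 + 15) = 64 + 3/18 = 64 + 3*(1/18) = 64 + ⅙ = 385/6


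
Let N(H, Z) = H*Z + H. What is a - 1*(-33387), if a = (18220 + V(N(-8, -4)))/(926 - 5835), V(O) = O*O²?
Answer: 163864739/4909 ≈ 33381.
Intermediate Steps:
N(H, Z) = H + H*Z
V(O) = O³
a = -32044/4909 (a = (18220 + (-8*(1 - 4))³)/(926 - 5835) = (18220 + (-8*(-3))³)/(-4909) = (18220 + 24³)*(-1/4909) = (18220 + 13824)*(-1/4909) = 32044*(-1/4909) = -32044/4909 ≈ -6.5276)
a - 1*(-33387) = -32044/4909 - 1*(-33387) = -32044/4909 + 33387 = 163864739/4909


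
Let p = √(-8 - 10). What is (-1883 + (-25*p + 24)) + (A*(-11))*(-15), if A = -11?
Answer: -3674 - 75*I*√2 ≈ -3674.0 - 106.07*I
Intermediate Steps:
p = 3*I*√2 (p = √(-18) = 3*I*√2 ≈ 4.2426*I)
(-1883 + (-25*p + 24)) + (A*(-11))*(-15) = (-1883 + (-75*I*√2 + 24)) - 11*(-11)*(-15) = (-1883 + (-75*I*√2 + 24)) + 121*(-15) = (-1883 + (24 - 75*I*√2)) - 1815 = (-1859 - 75*I*√2) - 1815 = -3674 - 75*I*√2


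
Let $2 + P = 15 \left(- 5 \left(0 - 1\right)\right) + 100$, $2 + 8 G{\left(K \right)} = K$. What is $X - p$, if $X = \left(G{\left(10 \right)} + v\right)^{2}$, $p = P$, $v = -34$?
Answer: $916$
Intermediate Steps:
$G{\left(K \right)} = - \frac{1}{4} + \frac{K}{8}$
$P = 173$ ($P = -2 + \left(15 \left(- 5 \left(0 - 1\right)\right) + 100\right) = -2 + \left(15 \left(\left(-5\right) \left(-1\right)\right) + 100\right) = -2 + \left(15 \cdot 5 + 100\right) = -2 + \left(75 + 100\right) = -2 + 175 = 173$)
$p = 173$
$X = 1089$ ($X = \left(\left(- \frac{1}{4} + \frac{1}{8} \cdot 10\right) - 34\right)^{2} = \left(\left(- \frac{1}{4} + \frac{5}{4}\right) - 34\right)^{2} = \left(1 - 34\right)^{2} = \left(-33\right)^{2} = 1089$)
$X - p = 1089 - 173 = 916$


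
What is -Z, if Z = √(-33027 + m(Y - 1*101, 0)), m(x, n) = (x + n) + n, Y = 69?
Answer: -I*√33059 ≈ -181.82*I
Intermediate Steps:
m(x, n) = x + 2*n (m(x, n) = (n + x) + n = x + 2*n)
Z = I*√33059 (Z = √(-33027 + ((69 - 1*101) + 2*0)) = √(-33027 + ((69 - 101) + 0)) = √(-33027 + (-32 + 0)) = √(-33027 - 32) = √(-33059) = I*√33059 ≈ 181.82*I)
-Z = -I*√33059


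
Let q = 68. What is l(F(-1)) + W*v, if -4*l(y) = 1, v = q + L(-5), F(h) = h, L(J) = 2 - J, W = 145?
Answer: 43499/4 ≈ 10875.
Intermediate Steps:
v = 75 (v = 68 + (2 - 1*(-5)) = 68 + (2 + 5) = 68 + 7 = 75)
l(y) = -¼ (l(y) = -¼*1 = -¼)
l(F(-1)) + W*v = -¼ + 145*75 = -¼ + 10875 = 43499/4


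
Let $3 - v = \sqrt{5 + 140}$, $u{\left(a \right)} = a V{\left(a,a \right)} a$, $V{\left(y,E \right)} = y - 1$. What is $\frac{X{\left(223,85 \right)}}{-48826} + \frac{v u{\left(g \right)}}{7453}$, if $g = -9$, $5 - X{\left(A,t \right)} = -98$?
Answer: $- \frac{119414839}{363900178} + \frac{810 \sqrt{145}}{7453} \approx 0.98054$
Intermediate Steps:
$X{\left(A,t \right)} = 103$ ($X{\left(A,t \right)} = 5 - -98 = 5 + 98 = 103$)
$V{\left(y,E \right)} = -1 + y$
$u{\left(a \right)} = a^{2} \left(-1 + a\right)$ ($u{\left(a \right)} = a \left(-1 + a\right) a = a^{2} \left(-1 + a\right)$)
$v = 3 - \sqrt{145}$ ($v = 3 - \sqrt{5 + 140} = 3 - \sqrt{145} \approx -9.0416$)
$\frac{X{\left(223,85 \right)}}{-48826} + \frac{v u{\left(g \right)}}{7453} = \frac{103}{-48826} + \frac{\left(3 - \sqrt{145}\right) \left(-9\right)^{2} \left(-1 - 9\right)}{7453} = 103 \left(- \frac{1}{48826}\right) + \left(3 - \sqrt{145}\right) 81 \left(-10\right) \frac{1}{7453} = - \frac{103}{48826} + \left(3 - \sqrt{145}\right) \left(-810\right) \frac{1}{7453} = - \frac{103}{48826} + \left(-2430 + 810 \sqrt{145}\right) \frac{1}{7453} = - \frac{103}{48826} - \left(\frac{2430}{7453} - \frac{810 \sqrt{145}}{7453}\right) = - \frac{119414839}{363900178} + \frac{810 \sqrt{145}}{7453}$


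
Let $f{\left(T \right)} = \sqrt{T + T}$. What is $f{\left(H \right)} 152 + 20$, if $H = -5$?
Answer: $20 + 152 i \sqrt{10} \approx 20.0 + 480.67 i$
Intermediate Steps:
$f{\left(T \right)} = \sqrt{2} \sqrt{T}$ ($f{\left(T \right)} = \sqrt{2 T} = \sqrt{2} \sqrt{T}$)
$f{\left(H \right)} 152 + 20 = \sqrt{2} \sqrt{-5} \cdot 152 + 20 = \sqrt{2} i \sqrt{5} \cdot 152 + 20 = i \sqrt{10} \cdot 152 + 20 = 152 i \sqrt{10} + 20 = 20 + 152 i \sqrt{10}$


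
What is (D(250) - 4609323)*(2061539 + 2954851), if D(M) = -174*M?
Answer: -23340374768970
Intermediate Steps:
(D(250) - 4609323)*(2061539 + 2954851) = (-174*250 - 4609323)*(2061539 + 2954851) = (-43500 - 4609323)*5016390 = -4652823*5016390 = -23340374768970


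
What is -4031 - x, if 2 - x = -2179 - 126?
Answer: -6338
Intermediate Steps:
x = 2307 (x = 2 - (-2179 - 126) = 2 - 1*(-2305) = 2 + 2305 = 2307)
-4031 - x = -4031 - 1*2307 = -4031 - 2307 = -6338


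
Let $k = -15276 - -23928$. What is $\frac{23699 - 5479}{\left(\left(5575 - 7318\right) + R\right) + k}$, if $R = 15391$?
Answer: $\frac{911}{1115} \approx 0.81704$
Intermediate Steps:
$k = 8652$ ($k = -15276 + 23928 = 8652$)
$\frac{23699 - 5479}{\left(\left(5575 - 7318\right) + R\right) + k} = \frac{23699 - 5479}{\left(\left(5575 - 7318\right) + 15391\right) + 8652} = \frac{18220}{\left(-1743 + 15391\right) + 8652} = \frac{18220}{13648 + 8652} = \frac{18220}{22300} = 18220 \cdot \frac{1}{22300} = \frac{911}{1115}$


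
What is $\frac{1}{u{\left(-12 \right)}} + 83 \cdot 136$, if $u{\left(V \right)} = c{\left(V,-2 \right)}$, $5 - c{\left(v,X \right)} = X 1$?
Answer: $\frac{79017}{7} \approx 11288.0$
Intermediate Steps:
$c{\left(v,X \right)} = 5 - X$ ($c{\left(v,X \right)} = 5 - X 1 = 5 - X$)
$u{\left(V \right)} = 7$ ($u{\left(V \right)} = 5 - -2 = 5 + 2 = 7$)
$\frac{1}{u{\left(-12 \right)}} + 83 \cdot 136 = \frac{1}{7} + 83 \cdot 136 = \frac{1}{7} + 11288 = \frac{79017}{7}$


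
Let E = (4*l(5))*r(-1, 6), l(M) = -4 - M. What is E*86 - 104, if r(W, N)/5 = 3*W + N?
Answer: -46544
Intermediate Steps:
r(W, N) = 5*N + 15*W (r(W, N) = 5*(3*W + N) = 5*(N + 3*W) = 5*N + 15*W)
E = -540 (E = (4*(-4 - 1*5))*(5*6 + 15*(-1)) = (4*(-4 - 5))*(30 - 15) = (4*(-9))*15 = -36*15 = -540)
E*86 - 104 = -540*86 - 104 = -46440 - 104 = -46544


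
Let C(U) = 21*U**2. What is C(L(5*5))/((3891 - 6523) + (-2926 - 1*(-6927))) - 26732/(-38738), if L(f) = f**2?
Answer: 158904626179/26516161 ≈ 5992.8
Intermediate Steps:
C(L(5*5))/((3891 - 6523) + (-2926 - 1*(-6927))) - 26732/(-38738) = (21*((5*5)**2)**2)/((3891 - 6523) + (-2926 - 1*(-6927))) - 26732/(-38738) = (21*(25**2)**2)/(-2632 + (-2926 + 6927)) - 26732*(-1/38738) = (21*625**2)/(-2632 + 4001) + 13366/19369 = (21*390625)/1369 + 13366/19369 = 8203125*(1/1369) + 13366/19369 = 8203125/1369 + 13366/19369 = 158904626179/26516161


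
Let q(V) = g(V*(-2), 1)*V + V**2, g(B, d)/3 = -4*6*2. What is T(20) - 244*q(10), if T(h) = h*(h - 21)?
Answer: 326940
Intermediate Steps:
g(B, d) = -144 (g(B, d) = 3*(-4*6*2) = 3*(-24*2) = 3*(-48) = -144)
q(V) = V**2 - 144*V (q(V) = -144*V + V**2 = V**2 - 144*V)
T(h) = h*(-21 + h)
T(20) - 244*q(10) = 20*(-21 + 20) - 2440*(-144 + 10) = 20*(-1) - 2440*(-134) = -20 - 244*(-1340) = -20 + 326960 = 326940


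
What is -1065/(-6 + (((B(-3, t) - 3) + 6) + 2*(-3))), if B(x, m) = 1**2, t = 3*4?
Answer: 1065/8 ≈ 133.13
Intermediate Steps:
t = 12
B(x, m) = 1
-1065/(-6 + (((B(-3, t) - 3) + 6) + 2*(-3))) = -1065/(-6 + (((1 - 3) + 6) + 2*(-3))) = -1065/(-6 + ((-2 + 6) - 6)) = -1065/(-6 + (4 - 6)) = -1065/(-6 - 2) = -1065/(-8) = -1/8*(-1065) = 1065/8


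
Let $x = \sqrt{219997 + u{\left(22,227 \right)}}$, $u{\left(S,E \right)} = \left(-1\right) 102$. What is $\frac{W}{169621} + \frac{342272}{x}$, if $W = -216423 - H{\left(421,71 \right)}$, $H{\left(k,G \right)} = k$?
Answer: $- \frac{216844}{169621} + \frac{342272 \sqrt{219895}}{219895} \approx 728.62$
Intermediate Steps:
$u{\left(S,E \right)} = -102$
$W = -216844$ ($W = -216423 - 421 = -216844$)
$x = \sqrt{219895}$ ($x = \sqrt{219997 - 102} = \sqrt{219895} \approx 468.93$)
$\frac{W}{169621} + \frac{342272}{x} = - \frac{216844}{169621} + \frac{342272}{\sqrt{219895}} = \left(-216844\right) \frac{1}{169621} + 342272 \frac{\sqrt{219895}}{219895} = - \frac{216844}{169621} + \frac{342272 \sqrt{219895}}{219895}$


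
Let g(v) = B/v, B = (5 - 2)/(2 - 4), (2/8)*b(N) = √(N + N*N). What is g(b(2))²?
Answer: 3/128 ≈ 0.023438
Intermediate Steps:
b(N) = 4*√(N + N²) (b(N) = 4*√(N + N*N) = 4*√(N + N²))
B = -3/2 (B = 3/(-2) = 3*(-½) = -3/2 ≈ -1.5000)
g(v) = -3/(2*v)
g(b(2))² = (-3*√2/(8*√(1 + 2))/2)² = (-3*√6/24/2)² = (-√6/16)² = 3/128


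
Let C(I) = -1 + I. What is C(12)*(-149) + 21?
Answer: -1618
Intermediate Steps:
C(12)*(-149) + 21 = (-1 + 12)*(-149) + 21 = 11*(-149) + 21 = -1639 + 21 = -1618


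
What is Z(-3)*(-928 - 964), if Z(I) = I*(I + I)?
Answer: -34056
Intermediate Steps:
Z(I) = 2*I² (Z(I) = I*(2*I) = 2*I²)
Z(-3)*(-928 - 964) = (2*(-3)²)*(-928 - 964) = (2*9)*(-1892) = 18*(-1892) = -34056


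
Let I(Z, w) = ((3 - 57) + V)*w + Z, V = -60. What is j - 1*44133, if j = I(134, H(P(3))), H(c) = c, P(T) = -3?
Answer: -43657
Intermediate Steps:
I(Z, w) = Z - 114*w (I(Z, w) = ((3 - 57) - 60)*w + Z = (-54 - 60)*w + Z = -114*w + Z = Z - 114*w)
j = 476 (j = 134 - 114*(-3) = 134 + 342 = 476)
j - 1*44133 = 476 - 1*44133 = 476 - 44133 = -43657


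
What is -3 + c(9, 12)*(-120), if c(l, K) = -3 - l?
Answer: 1437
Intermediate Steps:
-3 + c(9, 12)*(-120) = -3 + (-3 - 1*9)*(-120) = -3 + (-3 - 9)*(-120) = -3 - 12*(-120) = -3 + 1440 = 1437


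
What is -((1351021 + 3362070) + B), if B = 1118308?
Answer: -5831399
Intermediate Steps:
-((1351021 + 3362070) + B) = -((1351021 + 3362070) + 1118308) = -(4713091 + 1118308) = -1*5831399 = -5831399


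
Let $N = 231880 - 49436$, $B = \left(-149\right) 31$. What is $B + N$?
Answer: $177825$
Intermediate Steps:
$B = -4619$
$N = 182444$ ($N = 231880 - 49436 = 182444$)
$B + N = -4619 + 182444 = 177825$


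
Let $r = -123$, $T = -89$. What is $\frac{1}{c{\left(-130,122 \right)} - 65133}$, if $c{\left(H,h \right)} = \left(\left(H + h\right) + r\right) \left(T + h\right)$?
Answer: $- \frac{1}{69456} \approx -1.4398 \cdot 10^{-5}$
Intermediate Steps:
$c{\left(H,h \right)} = \left(-89 + h\right) \left(-123 + H + h\right)$ ($c{\left(H,h \right)} = \left(\left(H + h\right) - 123\right) \left(-89 + h\right) = \left(-123 + H + h\right) \left(-89 + h\right) = \left(-89 + h\right) \left(-123 + H + h\right)$)
$\frac{1}{c{\left(-130,122 \right)} - 65133} = \frac{1}{\left(10947 + 122^{2} - 25864 - -11570 - 15860\right) - 65133} = \frac{1}{\left(10947 + 14884 - 25864 + 11570 - 15860\right) - 65133} = \frac{1}{-4323 - 65133} = \frac{1}{-69456} = - \frac{1}{69456}$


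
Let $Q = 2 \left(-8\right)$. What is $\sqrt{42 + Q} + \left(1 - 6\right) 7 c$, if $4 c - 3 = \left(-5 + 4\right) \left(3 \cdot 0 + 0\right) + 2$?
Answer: $- \frac{175}{4} + \sqrt{26} \approx -38.651$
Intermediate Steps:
$Q = -16$
$c = \frac{5}{4}$ ($c = \frac{3}{4} + \frac{\left(-5 + 4\right) \left(3 \cdot 0 + 0\right) + 2}{4} = \frac{3}{4} + \frac{- (0 + 0) + 2}{4} = \frac{3}{4} + \frac{\left(-1\right) 0 + 2}{4} = \frac{3}{4} + \frac{0 + 2}{4} = \frac{3}{4} + \frac{1}{4} \cdot 2 = \frac{3}{4} + \frac{1}{2} = \frac{5}{4} \approx 1.25$)
$\sqrt{42 + Q} + \left(1 - 6\right) 7 c = \sqrt{42 - 16} + \left(1 - 6\right) 7 \cdot \frac{5}{4} = \sqrt{26} + \left(-5\right) 7 \cdot \frac{5}{4} = \sqrt{26} - \frac{175}{4} = - \frac{175}{4} + \sqrt{26}$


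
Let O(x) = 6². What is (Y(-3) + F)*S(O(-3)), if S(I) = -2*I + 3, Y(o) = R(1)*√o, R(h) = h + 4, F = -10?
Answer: 690 - 345*I*√3 ≈ 690.0 - 597.56*I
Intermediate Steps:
O(x) = 36
R(h) = 4 + h
Y(o) = 5*√o (Y(o) = (4 + 1)*√o = 5*√o)
S(I) = 3 - 2*I
(Y(-3) + F)*S(O(-3)) = (5*√(-3) - 10)*(3 - 2*36) = (5*(I*√3) - 10)*(3 - 72) = (5*I*√3 - 10)*(-69) = (-10 + 5*I*√3)*(-69) = 690 - 345*I*√3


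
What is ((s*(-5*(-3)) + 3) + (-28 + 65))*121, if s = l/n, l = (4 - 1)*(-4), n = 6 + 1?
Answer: 12100/7 ≈ 1728.6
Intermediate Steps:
n = 7
l = -12 (l = 3*(-4) = -12)
s = -12/7 ≈ -1.7143
((s*(-5*(-3)) + 3) + (-28 + 65))*121 = ((-(-60)*(-3)/7 + 3) + (-28 + 65))*121 = ((-12/7*15 + 3) + 37)*121 = ((-180/7 + 3) + 37)*121 = (-159/7 + 37)*121 = (100/7)*121 = 12100/7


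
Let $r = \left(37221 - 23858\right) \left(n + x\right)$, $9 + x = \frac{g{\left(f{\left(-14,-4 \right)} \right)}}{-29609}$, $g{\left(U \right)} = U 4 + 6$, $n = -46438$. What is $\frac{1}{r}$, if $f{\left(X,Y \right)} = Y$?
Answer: $- \frac{29609}{18377455233319} \approx -1.6112 \cdot 10^{-9}$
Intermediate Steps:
$g{\left(U \right)} = 6 + 4 U$ ($g{\left(U \right)} = 4 U + 6 = 6 + 4 U$)
$x = - \frac{266471}{29609}$ ($x = -9 + \frac{6 + 4 \left(-4\right)}{-29609} = -9 + \left(6 - 16\right) \left(- \frac{1}{29609}\right) = -9 - - \frac{10}{29609} = -9 + \frac{10}{29609} = - \frac{266471}{29609} \approx -8.9997$)
$r = - \frac{18377455233319}{29609}$ ($r = \left(37221 - 23858\right) \left(-46438 - \frac{266471}{29609}\right) = 13363 \left(- \frac{1375249213}{29609}\right) = - \frac{18377455233319}{29609} \approx -6.2067 \cdot 10^{8}$)
$\frac{1}{r} = \frac{1}{- \frac{18377455233319}{29609}} = - \frac{29609}{18377455233319}$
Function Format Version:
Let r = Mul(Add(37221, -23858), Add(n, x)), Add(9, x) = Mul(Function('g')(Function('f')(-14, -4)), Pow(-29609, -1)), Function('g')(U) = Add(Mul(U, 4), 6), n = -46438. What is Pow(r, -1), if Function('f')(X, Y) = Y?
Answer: Rational(-29609, 18377455233319) ≈ -1.6112e-9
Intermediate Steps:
Function('g')(U) = Add(6, Mul(4, U)) (Function('g')(U) = Add(Mul(4, U), 6) = Add(6, Mul(4, U)))
x = Rational(-266471, 29609) (x = Add(-9, Mul(Add(6, Mul(4, -4)), Pow(-29609, -1))) = Add(-9, Mul(Add(6, -16), Rational(-1, 29609))) = Add(-9, Mul(-10, Rational(-1, 29609))) = Add(-9, Rational(10, 29609)) = Rational(-266471, 29609) ≈ -8.9997)
r = Rational(-18377455233319, 29609) (r = Mul(Add(37221, -23858), Add(-46438, Rational(-266471, 29609))) = Mul(13363, Rational(-1375249213, 29609)) = Rational(-18377455233319, 29609) ≈ -6.2067e+8)
Pow(r, -1) = Pow(Rational(-18377455233319, 29609), -1) = Rational(-29609, 18377455233319)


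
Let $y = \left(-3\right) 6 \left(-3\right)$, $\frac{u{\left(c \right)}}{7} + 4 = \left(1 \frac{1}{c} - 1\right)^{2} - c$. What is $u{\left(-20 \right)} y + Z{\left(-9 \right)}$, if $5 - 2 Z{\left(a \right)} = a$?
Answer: $\frac{1294349}{200} \approx 6471.7$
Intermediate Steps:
$Z{\left(a \right)} = \frac{5}{2} - \frac{a}{2}$
$u{\left(c \right)} = -28 - 7 c + 7 \left(-1 + \frac{1}{c}\right)^{2}$ ($u{\left(c \right)} = -28 + 7 \left(\left(1 \frac{1}{c} - 1\right)^{2} - c\right) = -28 + 7 \left(\left(\frac{1}{c} - 1\right)^{2} - c\right) = -28 + 7 \left(\left(-1 + \frac{1}{c}\right)^{2} - c\right) = -28 - \left(- 7 \left(-1 + \frac{1}{c}\right)^{2} + 7 c\right) = -28 - 7 c + 7 \left(-1 + \frac{1}{c}\right)^{2}$)
$y = 54$ ($y = \left(-18\right) \left(-3\right) = 54$)
$u{\left(-20 \right)} y + Z{\left(-9 \right)} = \left(-21 - \frac{14}{-20} - -140 + \frac{7}{400}\right) 54 + \left(\frac{5}{2} - - \frac{9}{2}\right) = \left(-21 - - \frac{7}{10} + 140 + 7 \cdot \frac{1}{400}\right) 54 + \left(\frac{5}{2} + \frac{9}{2}\right) = \left(-21 + \frac{7}{10} + 140 + \frac{7}{400}\right) 54 + 7 = \frac{47887}{400} \cdot 54 + 7 = \frac{1292949}{200} + 7 = \frac{1294349}{200}$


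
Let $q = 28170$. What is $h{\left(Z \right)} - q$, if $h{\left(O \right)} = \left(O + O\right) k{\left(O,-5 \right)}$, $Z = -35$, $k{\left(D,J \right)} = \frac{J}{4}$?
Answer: $- \frac{56165}{2} \approx -28083.0$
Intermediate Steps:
$k{\left(D,J \right)} = \frac{J}{4}$ ($k{\left(D,J \right)} = J \frac{1}{4} = \frac{J}{4}$)
$h{\left(O \right)} = - \frac{5 O}{2}$ ($h{\left(O \right)} = \left(O + O\right) \frac{1}{4} \left(-5\right) = 2 O \left(- \frac{5}{4}\right) = - \frac{5 O}{2}$)
$h{\left(Z \right)} - q = \left(- \frac{5}{2}\right) \left(-35\right) - 28170 = \frac{175}{2} - 28170 = - \frac{56165}{2}$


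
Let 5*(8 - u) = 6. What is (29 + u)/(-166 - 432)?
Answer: -179/2990 ≈ -0.059866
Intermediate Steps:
u = 34/5 (u = 8 - ⅕*6 = 8 - 6/5 = 34/5 ≈ 6.8000)
(29 + u)/(-166 - 432) = (29 + 34/5)/(-166 - 432) = (179/5)/(-598) = (179/5)*(-1/598) = -179/2990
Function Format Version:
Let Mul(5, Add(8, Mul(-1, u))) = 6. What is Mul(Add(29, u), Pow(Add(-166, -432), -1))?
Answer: Rational(-179, 2990) ≈ -0.059866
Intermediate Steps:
u = Rational(34, 5) (u = Add(8, Mul(Rational(-1, 5), 6)) = Add(8, Rational(-6, 5)) = Rational(34, 5) ≈ 6.8000)
Mul(Add(29, u), Pow(Add(-166, -432), -1)) = Mul(Add(29, Rational(34, 5)), Pow(Add(-166, -432), -1)) = Mul(Rational(179, 5), Pow(-598, -1)) = Mul(Rational(179, 5), Rational(-1, 598)) = Rational(-179, 2990)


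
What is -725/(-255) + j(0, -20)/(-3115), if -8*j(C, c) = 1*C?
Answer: 145/51 ≈ 2.8431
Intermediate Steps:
j(C, c) = -C/8
-725/(-255) + j(0, -20)/(-3115) = -725/(-255) - ⅛*0/(-3115) = -725*(-1/255) + 0*(-1/3115) = 145/51 + 0 = 145/51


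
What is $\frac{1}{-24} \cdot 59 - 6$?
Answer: $- \frac{203}{24} \approx -8.4583$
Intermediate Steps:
$\frac{1}{-24} \cdot 59 - 6 = \left(- \frac{1}{24}\right) 59 - 6 = - \frac{59}{24} - 6 = - \frac{203}{24}$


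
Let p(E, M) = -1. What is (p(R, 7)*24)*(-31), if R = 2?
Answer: 744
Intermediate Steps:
(p(R, 7)*24)*(-31) = -1*24*(-31) = -24*(-31) = 744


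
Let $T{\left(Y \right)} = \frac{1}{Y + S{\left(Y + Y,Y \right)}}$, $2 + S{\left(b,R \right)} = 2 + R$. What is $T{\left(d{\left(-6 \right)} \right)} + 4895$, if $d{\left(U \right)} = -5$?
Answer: $\frac{48949}{10} \approx 4894.9$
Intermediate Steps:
$S{\left(b,R \right)} = R$ ($S{\left(b,R \right)} = -2 + \left(2 + R\right) = R$)
$T{\left(Y \right)} = \frac{1}{2 Y}$ ($T{\left(Y \right)} = \frac{1}{Y + Y} = \frac{1}{2 Y}$)
$T{\left(d{\left(-6 \right)} \right)} + 4895 = \frac{1}{2 \left(-5\right)} + 4895 = \frac{1}{2} \left(- \frac{1}{5}\right) + 4895 = - \frac{1}{10} + 4895 = \frac{48949}{10}$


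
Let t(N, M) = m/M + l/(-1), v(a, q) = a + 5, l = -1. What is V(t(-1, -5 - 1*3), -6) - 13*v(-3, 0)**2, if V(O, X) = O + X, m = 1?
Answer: -457/8 ≈ -57.125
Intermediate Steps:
v(a, q) = 5 + a
t(N, M) = 1 + 1/M (t(N, M) = 1/M - 1/(-1) = 1/M - 1*(-1) = 1/M + 1 = 1 + 1/M)
V(t(-1, -5 - 1*3), -6) - 13*v(-3, 0)**2 = ((1 + (-5 - 1*3))/(-5 - 1*3) - 6) - 13*(5 - 3)**2 = ((1 + (-5 - 3))/(-5 - 3) - 6) - 13*2**2 = ((1 - 8)/(-8) - 6) - 13*4 = (-1/8*(-7) - 6) - 52 = (7/8 - 6) - 52 = -41/8 - 52 = -457/8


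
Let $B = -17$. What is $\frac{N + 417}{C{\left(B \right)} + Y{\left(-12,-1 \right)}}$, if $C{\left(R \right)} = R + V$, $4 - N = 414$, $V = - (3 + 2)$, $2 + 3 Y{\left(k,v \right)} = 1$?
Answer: $- \frac{21}{67} \approx -0.31343$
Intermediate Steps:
$Y{\left(k,v \right)} = - \frac{1}{3}$ ($Y{\left(k,v \right)} = - \frac{2}{3} + \frac{1}{3} \cdot 1 = - \frac{2}{3} + \frac{1}{3} = - \frac{1}{3}$)
$V = -5$ ($V = \left(-1\right) 5 = -5$)
$N = -410$ ($N = 4 - 414 = -410$)
$C{\left(R \right)} = -5 + R$ ($C{\left(R \right)} = R - 5 = -5 + R$)
$\frac{N + 417}{C{\left(B \right)} + Y{\left(-12,-1 \right)}} = \frac{-410 + 417}{\left(-5 - 17\right) - \frac{1}{3}} = \frac{7}{-22 - \frac{1}{3}} = \frac{7}{- \frac{67}{3}} = 7 \left(- \frac{3}{67}\right) = - \frac{21}{67}$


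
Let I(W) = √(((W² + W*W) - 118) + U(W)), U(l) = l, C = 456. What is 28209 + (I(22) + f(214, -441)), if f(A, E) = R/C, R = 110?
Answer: 6431707/228 + 2*√218 ≈ 28239.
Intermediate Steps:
f(A, E) = 55/228 (f(A, E) = 110/456 = 110*(1/456) = 55/228)
I(W) = √(-118 + W + 2*W²) (I(W) = √(((W² + W*W) - 118) + W) = √(((W² + W²) - 118) + W) = √((2*W² - 118) + W) = √((-118 + 2*W²) + W) = √(-118 + W + 2*W²))
28209 + (I(22) + f(214, -441)) = 28209 + (√(-118 + 22 + 2*22²) + 55/228) = 28209 + (√(-118 + 22 + 2*484) + 55/228) = 28209 + (√(-118 + 22 + 968) + 55/228) = 28209 + (√872 + 55/228) = 28209 + (2*√218 + 55/228) = 28209 + (55/228 + 2*√218) = 6431707/228 + 2*√218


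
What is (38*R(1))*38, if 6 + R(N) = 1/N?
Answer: -7220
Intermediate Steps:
R(N) = -6 + 1/N
(38*R(1))*38 = (38*(-6 + 1/1))*38 = (38*(-6 + 1))*38 = (38*(-5))*38 = -190*38 = -7220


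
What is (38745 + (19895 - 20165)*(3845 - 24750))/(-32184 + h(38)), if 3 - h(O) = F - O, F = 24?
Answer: -5683095/32167 ≈ -176.67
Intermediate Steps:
h(O) = -21 + O (h(O) = 3 - (24 - O) = 3 + (-24 + O) = -21 + O)
(38745 + (19895 - 20165)*(3845 - 24750))/(-32184 + h(38)) = (38745 + (19895 - 20165)*(3845 - 24750))/(-32184 + (-21 + 38)) = (38745 - 270*(-20905))/(-32184 + 17) = (38745 + 5644350)/(-32167) = 5683095*(-1/32167) = -5683095/32167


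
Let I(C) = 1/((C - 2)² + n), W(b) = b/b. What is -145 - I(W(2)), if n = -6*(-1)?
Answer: -1016/7 ≈ -145.14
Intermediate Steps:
n = 6
W(b) = 1
I(C) = 1/(6 + (-2 + C)²) (I(C) = 1/((C - 2)² + 6) = 1/((-2 + C)² + 6) = 1/(6 + (-2 + C)²))
-145 - I(W(2)) = -145 - 1/(6 + (-2 + 1)²) = -145 - 1/(6 + (-1)²) = -145 - 1/(6 + 1) = -145 - 1/7 = -145 - 1*⅐ = -145 - ⅐ = -1016/7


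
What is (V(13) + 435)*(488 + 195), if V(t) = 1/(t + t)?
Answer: 7725413/26 ≈ 2.9713e+5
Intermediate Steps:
V(t) = 1/(2*t)
(V(13) + 435)*(488 + 195) = ((1/2)/13 + 435)*(488 + 195) = ((1/2)*(1/13) + 435)*683 = (1/26 + 435)*683 = (11311/26)*683 = 7725413/26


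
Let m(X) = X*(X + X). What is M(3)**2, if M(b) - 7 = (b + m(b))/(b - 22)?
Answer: 12544/361 ≈ 34.748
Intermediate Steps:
m(X) = 2*X**2 (m(X) = X*(2*X) = 2*X**2)
M(b) = 7 + (b + 2*b**2)/(-22 + b) (M(b) = 7 + (b + 2*b**2)/(b - 22) = 7 + (b + 2*b**2)/(-22 + b))
M(3)**2 = (2*(-77 + 3**2 + 4*3)/(-22 + 3))**2 = (2*(-77 + 9 + 12)/(-19))**2 = (2*(-1/19)*(-56))**2 = (112/19)**2 = 12544/361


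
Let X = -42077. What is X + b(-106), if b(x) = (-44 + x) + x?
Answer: -42333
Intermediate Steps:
b(x) = -44 + 2*x
X + b(-106) = -42077 + (-44 + 2*(-106)) = -42077 + (-44 - 212) = -42077 - 256 = -42333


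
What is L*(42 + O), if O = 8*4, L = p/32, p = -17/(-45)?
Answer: 629/720 ≈ 0.87361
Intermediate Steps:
p = 17/45 (p = -17*(-1/45) = 17/45 ≈ 0.37778)
L = 17/1440 (L = (17/45)/32 = (17/45)*(1/32) = 17/1440 ≈ 0.011806)
O = 32
L*(42 + O) = 17*(42 + 32)/1440 = (17/1440)*74 = 629/720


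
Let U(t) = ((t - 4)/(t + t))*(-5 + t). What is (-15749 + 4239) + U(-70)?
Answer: -161695/14 ≈ -11550.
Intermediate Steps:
U(t) = (-5 + t)*(-4 + t)/(2*t) (U(t) = ((-4 + t)/((2*t)))*(-5 + t) = ((-4 + t)*(1/(2*t)))*(-5 + t) = ((-4 + t)/(2*t))*(-5 + t) = (-5 + t)*(-4 + t)/(2*t))
(-15749 + 4239) + U(-70) = (-15749 + 4239) + (½)*(20 - 70*(-9 - 70))/(-70) = -11510 + (½)*(-1/70)*(20 - 70*(-79)) = -11510 + (½)*(-1/70)*(20 + 5530) = -11510 + (½)*(-1/70)*5550 = -11510 - 555/14 = -161695/14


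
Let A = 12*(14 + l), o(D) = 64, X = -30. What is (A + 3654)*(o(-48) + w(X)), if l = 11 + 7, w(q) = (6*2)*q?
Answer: -1195248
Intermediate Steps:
w(q) = 12*q
l = 18
A = 384 (A = 12*(14 + 18) = 12*32 = 384)
(A + 3654)*(o(-48) + w(X)) = (384 + 3654)*(64 + 12*(-30)) = 4038*(64 - 360) = 4038*(-296) = -1195248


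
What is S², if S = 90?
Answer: 8100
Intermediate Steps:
S² = 90² = 8100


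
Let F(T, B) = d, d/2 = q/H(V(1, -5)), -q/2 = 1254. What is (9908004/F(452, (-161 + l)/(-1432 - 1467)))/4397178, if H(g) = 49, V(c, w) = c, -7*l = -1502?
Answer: -40457683/1838020404 ≈ -0.022012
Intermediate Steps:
q = -2508 (q = -2*1254 = -2508)
l = 1502/7 (l = -1/7*(-1502) = 1502/7 ≈ 214.57)
d = -5016/49 (d = 2*(-2508/49) = -5016/49 ≈ -102.37)
F(T, B) = -5016/49
(9908004/F(452, (-161 + l)/(-1432 - 1467)))/4397178 = (9908004/(-5016/49))/4397178 = (9908004*(-49/5016))*(1/4397178) = -40457683/418*1/4397178 = -40457683/1838020404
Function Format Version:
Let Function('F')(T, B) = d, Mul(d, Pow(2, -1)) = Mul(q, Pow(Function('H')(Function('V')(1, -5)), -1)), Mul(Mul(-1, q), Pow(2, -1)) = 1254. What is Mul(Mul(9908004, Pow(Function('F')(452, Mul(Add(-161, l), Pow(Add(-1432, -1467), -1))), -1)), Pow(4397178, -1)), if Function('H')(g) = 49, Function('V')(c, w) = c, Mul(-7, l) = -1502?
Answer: Rational(-40457683, 1838020404) ≈ -0.022012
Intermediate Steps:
q = -2508 (q = Mul(-2, 1254) = -2508)
l = Rational(1502, 7) (l = Mul(Rational(-1, 7), -1502) = Rational(1502, 7) ≈ 214.57)
d = Rational(-5016, 49) (d = Mul(2, Mul(-2508, Pow(49, -1))) = Mul(2, Mul(-2508, Rational(1, 49))) = Mul(2, Rational(-2508, 49)) = Rational(-5016, 49) ≈ -102.37)
Function('F')(T, B) = Rational(-5016, 49)
Mul(Mul(9908004, Pow(Function('F')(452, Mul(Add(-161, l), Pow(Add(-1432, -1467), -1))), -1)), Pow(4397178, -1)) = Mul(Mul(9908004, Pow(Rational(-5016, 49), -1)), Pow(4397178, -1)) = Mul(Mul(9908004, Rational(-49, 5016)), Rational(1, 4397178)) = Mul(Rational(-40457683, 418), Rational(1, 4397178)) = Rational(-40457683, 1838020404)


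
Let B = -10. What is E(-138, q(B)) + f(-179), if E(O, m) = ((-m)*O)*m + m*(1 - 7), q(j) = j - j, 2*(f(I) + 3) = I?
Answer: -185/2 ≈ -92.500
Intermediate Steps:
f(I) = -3 + I/2
q(j) = 0
E(O, m) = -6*m - O*m² (E(O, m) = (-O*m)*m + m*(-6) = -O*m² - 6*m = -6*m - O*m²)
E(-138, q(B)) + f(-179) = -1*0*(6 - 138*0) + (-3 + (½)*(-179)) = -1*0*(6 + 0) + (-3 - 179/2) = -1*0*6 - 185/2 = 0 - 185/2 = -185/2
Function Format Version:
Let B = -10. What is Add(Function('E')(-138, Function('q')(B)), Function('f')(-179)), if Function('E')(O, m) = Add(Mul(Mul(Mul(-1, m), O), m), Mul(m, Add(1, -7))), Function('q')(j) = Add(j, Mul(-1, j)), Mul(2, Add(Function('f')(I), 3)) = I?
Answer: Rational(-185, 2) ≈ -92.500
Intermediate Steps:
Function('f')(I) = Add(-3, Mul(Rational(1, 2), I))
Function('q')(j) = 0
Function('E')(O, m) = Add(Mul(-6, m), Mul(-1, O, Pow(m, 2))) (Function('E')(O, m) = Add(Mul(Mul(-1, O, m), m), Mul(m, -6)) = Add(Mul(-1, O, Pow(m, 2)), Mul(-6, m)) = Add(Mul(-6, m), Mul(-1, O, Pow(m, 2))))
Add(Function('E')(-138, Function('q')(B)), Function('f')(-179)) = Add(Mul(-1, 0, Add(6, Mul(-138, 0))), Add(-3, Mul(Rational(1, 2), -179))) = Add(Mul(-1, 0, Add(6, 0)), Add(-3, Rational(-179, 2))) = Add(Mul(-1, 0, 6), Rational(-185, 2)) = Add(0, Rational(-185, 2)) = Rational(-185, 2)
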